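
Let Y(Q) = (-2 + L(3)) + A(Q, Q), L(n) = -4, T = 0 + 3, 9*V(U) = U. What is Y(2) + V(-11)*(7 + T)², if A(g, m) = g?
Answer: -1136/9 ≈ -126.22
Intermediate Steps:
V(U) = U/9
T = 3
Y(Q) = -6 + Q (Y(Q) = (-2 - 4) + Q = -6 + Q)
Y(2) + V(-11)*(7 + T)² = (-6 + 2) + ((⅑)*(-11))*(7 + 3)² = -4 - 11/9*10² = -4 - 11/9*100 = -4 - 1100/9 = -1136/9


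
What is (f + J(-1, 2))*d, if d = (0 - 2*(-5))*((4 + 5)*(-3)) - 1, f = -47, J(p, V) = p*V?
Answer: 13279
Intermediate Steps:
J(p, V) = V*p
d = -271 (d = (0 + 10)*(9*(-3)) - 1 = 10*(-27) - 1 = -270 - 1 = -271)
(f + J(-1, 2))*d = (-47 + 2*(-1))*(-271) = (-47 - 2)*(-271) = -49*(-271) = 13279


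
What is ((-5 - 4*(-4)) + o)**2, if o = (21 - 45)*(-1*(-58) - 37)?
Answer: 243049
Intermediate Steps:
o = -504 (o = -24*(58 - 37) = -24*21 = -504)
((-5 - 4*(-4)) + o)**2 = ((-5 - 4*(-4)) - 504)**2 = ((-5 + 16) - 504)**2 = (11 - 504)**2 = (-493)**2 = 243049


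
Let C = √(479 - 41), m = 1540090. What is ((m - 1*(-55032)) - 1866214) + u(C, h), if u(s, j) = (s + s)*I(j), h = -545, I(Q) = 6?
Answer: -271092 + 12*√438 ≈ -2.7084e+5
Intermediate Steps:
C = √438 ≈ 20.928
u(s, j) = 12*s (u(s, j) = (s + s)*6 = (2*s)*6 = 12*s)
((m - 1*(-55032)) - 1866214) + u(C, h) = ((1540090 - 1*(-55032)) - 1866214) + 12*√438 = ((1540090 + 55032) - 1866214) + 12*√438 = (1595122 - 1866214) + 12*√438 = -271092 + 12*√438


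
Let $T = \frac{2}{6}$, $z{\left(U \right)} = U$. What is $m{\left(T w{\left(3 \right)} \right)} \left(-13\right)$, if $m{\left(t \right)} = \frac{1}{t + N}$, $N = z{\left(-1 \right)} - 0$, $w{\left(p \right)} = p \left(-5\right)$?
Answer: $\frac{13}{6} \approx 2.1667$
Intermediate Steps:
$w{\left(p \right)} = - 5 p$
$T = \frac{1}{3}$ ($T = 2 \cdot \frac{1}{6} = \frac{1}{3} \approx 0.33333$)
$N = -1$ ($N = -1 - 0 = -1 + 0 = -1$)
$m{\left(t \right)} = \frac{1}{-1 + t}$ ($m{\left(t \right)} = \frac{1}{t - 1} = \frac{1}{-1 + t}$)
$m{\left(T w{\left(3 \right)} \right)} \left(-13\right) = \frac{1}{-1 + \frac{\left(-5\right) 3}{3}} \left(-13\right) = \frac{1}{-1 + \frac{1}{3} \left(-15\right)} \left(-13\right) = \frac{1}{-1 - 5} \left(-13\right) = \frac{1}{-6} \left(-13\right) = \left(- \frac{1}{6}\right) \left(-13\right) = \frac{13}{6}$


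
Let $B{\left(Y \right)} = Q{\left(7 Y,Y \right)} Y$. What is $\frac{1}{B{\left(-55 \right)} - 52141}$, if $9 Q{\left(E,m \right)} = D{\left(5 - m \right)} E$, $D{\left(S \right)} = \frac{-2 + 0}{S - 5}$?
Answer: $- \frac{9}{470039} \approx -1.9147 \cdot 10^{-5}$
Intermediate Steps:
$D{\left(S \right)} = - \frac{2}{-5 + S}$
$Q{\left(E,m \right)} = \frac{2 E}{9 m}$ ($Q{\left(E,m \right)} = \frac{- \frac{2}{-5 - \left(-5 + m\right)} E}{9} = \frac{- \frac{2}{\left(-1\right) m} E}{9} = \frac{- 2 \left(- \frac{1}{m}\right) E}{9} = \frac{\frac{2}{m} E}{9} = \frac{2 E \frac{1}{m}}{9} = \frac{2 E}{9 m}$)
$B{\left(Y \right)} = \frac{14 Y}{9}$ ($B{\left(Y \right)} = \frac{2 \cdot 7 Y}{9 Y} Y = \frac{14 Y}{9}$)
$\frac{1}{B{\left(-55 \right)} - 52141} = \frac{1}{\frac{14}{9} \left(-55\right) - 52141} = \frac{1}{- \frac{770}{9} - 52141} = \frac{1}{- \frac{470039}{9}} = - \frac{9}{470039}$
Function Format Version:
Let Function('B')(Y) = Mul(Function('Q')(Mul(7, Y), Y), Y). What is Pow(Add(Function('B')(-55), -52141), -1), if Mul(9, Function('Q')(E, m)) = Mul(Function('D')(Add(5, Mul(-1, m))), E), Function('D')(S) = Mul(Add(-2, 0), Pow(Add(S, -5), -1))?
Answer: Rational(-9, 470039) ≈ -1.9147e-5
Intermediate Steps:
Function('D')(S) = Mul(-2, Pow(Add(-5, S), -1))
Function('Q')(E, m) = Mul(Rational(2, 9), E, Pow(m, -1)) (Function('Q')(E, m) = Mul(Rational(1, 9), Mul(Mul(-2, Pow(Add(-5, Add(5, Mul(-1, m))), -1)), E)) = Mul(Rational(1, 9), Mul(Mul(-2, Pow(Mul(-1, m), -1)), E)) = Mul(Rational(1, 9), Mul(Mul(-2, Mul(-1, Pow(m, -1))), E)) = Mul(Rational(1, 9), Mul(Mul(2, Pow(m, -1)), E)) = Mul(Rational(1, 9), Mul(2, E, Pow(m, -1))) = Mul(Rational(2, 9), E, Pow(m, -1)))
Function('B')(Y) = Mul(Rational(14, 9), Y) (Function('B')(Y) = Mul(Mul(Rational(2, 9), Mul(7, Y), Pow(Y, -1)), Y) = Mul(Rational(14, 9), Y))
Pow(Add(Function('B')(-55), -52141), -1) = Pow(Add(Mul(Rational(14, 9), -55), -52141), -1) = Pow(Add(Rational(-770, 9), -52141), -1) = Pow(Rational(-470039, 9), -1) = Rational(-9, 470039)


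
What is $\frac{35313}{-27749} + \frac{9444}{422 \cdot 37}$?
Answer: $- \frac{144657813}{216636443} \approx -0.66774$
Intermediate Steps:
$\frac{35313}{-27749} + \frac{9444}{422 \cdot 37} = 35313 \left(- \frac{1}{27749}\right) + \frac{9444}{15614} = - \frac{35313}{27749} + 9444 \cdot \frac{1}{15614} = - \frac{35313}{27749} + \frac{4722}{7807} = - \frac{144657813}{216636443}$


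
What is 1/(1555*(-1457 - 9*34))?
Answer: -1/2741465 ≈ -3.6477e-7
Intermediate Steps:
1/(1555*(-1457 - 9*34)) = 1/(1555*(-1457 - 306)) = 1/(1555*(-1763)) = 1/(-2741465) = -1/2741465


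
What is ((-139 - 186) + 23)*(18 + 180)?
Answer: -59796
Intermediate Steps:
((-139 - 186) + 23)*(18 + 180) = (-325 + 23)*198 = -302*198 = -59796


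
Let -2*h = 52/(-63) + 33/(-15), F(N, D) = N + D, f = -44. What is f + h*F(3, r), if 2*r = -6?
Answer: -44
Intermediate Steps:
r = -3 (r = (½)*(-6) = -3)
F(N, D) = D + N
h = 953/630 (h = -(52/(-63) + 33/(-15))/2 = -(52*(-1/63) + 33*(-1/15))/2 = -(-52/63 - 11/5)/2 = -½*(-953/315) = 953/630 ≈ 1.5127)
f + h*F(3, r) = -44 + 953*(-3 + 3)/630 = -44 + (953/630)*0 = -44 + 0 = -44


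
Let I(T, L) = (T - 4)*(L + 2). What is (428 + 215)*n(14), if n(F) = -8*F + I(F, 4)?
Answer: -33436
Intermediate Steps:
I(T, L) = (-4 + T)*(2 + L)
n(F) = -24 - 2*F (n(F) = -8*F + (-8 - 4*4 + 2*F + 4*F) = -8*F + (-8 - 16 + 2*F + 4*F) = -8*F + (-24 + 6*F) = -24 - 2*F)
(428 + 215)*n(14) = (428 + 215)*(-24 - 2*14) = 643*(-24 - 28) = 643*(-52) = -33436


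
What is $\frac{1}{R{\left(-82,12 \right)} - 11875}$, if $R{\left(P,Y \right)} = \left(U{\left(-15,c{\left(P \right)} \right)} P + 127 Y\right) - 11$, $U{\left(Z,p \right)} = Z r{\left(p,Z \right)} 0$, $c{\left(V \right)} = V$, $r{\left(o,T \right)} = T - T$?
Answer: $- \frac{1}{10362} \approx -9.6506 \cdot 10^{-5}$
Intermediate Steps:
$r{\left(o,T \right)} = 0$
$U{\left(Z,p \right)} = 0$ ($U{\left(Z,p \right)} = Z 0 \cdot 0 = 0 \cdot 0 = 0$)
$R{\left(P,Y \right)} = -11 + 127 Y$ ($R{\left(P,Y \right)} = \left(0 P + 127 Y\right) - 11 = \left(0 + 127 Y\right) - 11 = 127 Y - 11 = -11 + 127 Y$)
$\frac{1}{R{\left(-82,12 \right)} - 11875} = \frac{1}{\left(-11 + 127 \cdot 12\right) - 11875} = \frac{1}{\left(-11 + 1524\right) - 11875} = \frac{1}{1513 - 11875} = \frac{1}{-10362} = - \frac{1}{10362}$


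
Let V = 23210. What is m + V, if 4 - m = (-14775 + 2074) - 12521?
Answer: 48436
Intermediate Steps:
m = 25226 (m = 4 - ((-14775 + 2074) - 12521) = 4 - (-12701 - 12521) = 4 - 1*(-25222) = 4 + 25222 = 25226)
m + V = 25226 + 23210 = 48436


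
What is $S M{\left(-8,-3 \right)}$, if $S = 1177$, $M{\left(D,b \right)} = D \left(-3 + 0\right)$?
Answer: $28248$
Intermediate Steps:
$M{\left(D,b \right)} = - 3 D$ ($M{\left(D,b \right)} = D \left(-3\right) = - 3 D$)
$S M{\left(-8,-3 \right)} = 1177 \left(\left(-3\right) \left(-8\right)\right) = 1177 \cdot 24 = 28248$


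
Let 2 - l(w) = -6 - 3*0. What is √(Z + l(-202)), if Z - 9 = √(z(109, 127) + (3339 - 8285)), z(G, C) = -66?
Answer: √(17 + 2*I*√1253) ≈ 6.701 + 5.2824*I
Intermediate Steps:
l(w) = 8 (l(w) = 2 - (-6 - 3*0) = 2 - (-6 + 0) = 2 - 1*(-6) = 2 + 6 = 8)
Z = 9 + 2*I*√1253 (Z = 9 + √(-66 + (3339 - 8285)) = 9 + √(-66 - 4946) = 9 + √(-5012) = 9 + 2*I*√1253 ≈ 9.0 + 70.796*I)
√(Z + l(-202)) = √((9 + 2*I*√1253) + 8) = √(17 + 2*I*√1253)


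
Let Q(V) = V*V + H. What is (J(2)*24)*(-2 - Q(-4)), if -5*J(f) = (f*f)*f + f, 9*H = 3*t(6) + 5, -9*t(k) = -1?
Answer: 8032/9 ≈ 892.44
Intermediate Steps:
t(k) = 1/9 (t(k) = -1/9*(-1) = 1/9)
H = 16/27 (H = (3*(1/9) + 5)/9 = (1/3 + 5)/9 = (1/9)*(16/3) = 16/27 ≈ 0.59259)
Q(V) = 16/27 + V**2 (Q(V) = V*V + 16/27 = V**2 + 16/27 = 16/27 + V**2)
J(f) = -f/5 - f**3/5 (J(f) = -((f*f)*f + f)/5 = -(f**2*f + f)/5 = -(f**3 + f)/5 = -(f + f**3)/5 = -f/5 - f**3/5)
(J(2)*24)*(-2 - Q(-4)) = (-1/5*2*(1 + 2**2)*24)*(-2 - (16/27 + (-4)**2)) = (-1/5*2*(1 + 4)*24)*(-2 - (16/27 + 16)) = (-1/5*2*5*24)*(-2 - 1*448/27) = (-2*24)*(-2 - 448/27) = -48*(-502/27) = 8032/9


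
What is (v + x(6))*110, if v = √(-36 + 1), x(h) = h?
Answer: 660 + 110*I*√35 ≈ 660.0 + 650.77*I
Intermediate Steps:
v = I*√35 (v = √(-35) = I*√35 ≈ 5.9161*I)
(v + x(6))*110 = (I*√35 + 6)*110 = (6 + I*√35)*110 = 660 + 110*I*√35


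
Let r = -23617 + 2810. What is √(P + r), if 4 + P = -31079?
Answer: I*√51890 ≈ 227.79*I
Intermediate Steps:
P = -31083 (P = -4 - 31079 = -31083)
r = -20807
√(P + r) = √(-31083 - 20807) = √(-51890) = I*√51890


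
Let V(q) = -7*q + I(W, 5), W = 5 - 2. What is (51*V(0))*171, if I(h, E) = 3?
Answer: 26163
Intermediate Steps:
W = 3
V(q) = 3 - 7*q (V(q) = -7*q + 3 = 3 - 7*q)
(51*V(0))*171 = (51*(3 - 7*0))*171 = (51*(3 + 0))*171 = (51*3)*171 = 153*171 = 26163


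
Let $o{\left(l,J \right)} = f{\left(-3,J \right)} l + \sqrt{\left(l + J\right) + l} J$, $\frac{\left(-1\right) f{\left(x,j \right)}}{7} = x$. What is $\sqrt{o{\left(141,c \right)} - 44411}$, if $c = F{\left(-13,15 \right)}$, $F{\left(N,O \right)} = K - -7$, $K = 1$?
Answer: $\sqrt{-41450 + 8 \sqrt{290}} \approx 203.26 i$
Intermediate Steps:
$F{\left(N,O \right)} = 8$ ($F{\left(N,O \right)} = 1 - -7 = 1 + 7 = 8$)
$c = 8$
$f{\left(x,j \right)} = - 7 x$
$o{\left(l,J \right)} = 21 l + J \sqrt{J + 2 l}$ ($o{\left(l,J \right)} = \left(-7\right) \left(-3\right) l + \sqrt{\left(l + J\right) + l} J = 21 l + \sqrt{\left(J + l\right) + l} J = 21 l + \sqrt{J + 2 l} J = 21 l + J \sqrt{J + 2 l}$)
$\sqrt{o{\left(141,c \right)} - 44411} = \sqrt{\left(21 \cdot 141 + 8 \sqrt{8 + 2 \cdot 141}\right) - 44411} = \sqrt{\left(2961 + 8 \sqrt{8 + 282}\right) - 44411} = \sqrt{\left(2961 + 8 \sqrt{290}\right) - 44411} = \sqrt{-41450 + 8 \sqrt{290}}$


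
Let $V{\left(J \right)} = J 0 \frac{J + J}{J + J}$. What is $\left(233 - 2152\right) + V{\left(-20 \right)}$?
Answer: $-1919$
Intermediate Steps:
$V{\left(J \right)} = 0$ ($V{\left(J \right)} = 0 \frac{2 J}{2 J} = 0 \cdot 2 J \frac{1}{2 J} = 0 \cdot 1 = 0$)
$\left(233 - 2152\right) + V{\left(-20 \right)} = \left(233 - 2152\right) + 0 = -1919 + 0 = -1919$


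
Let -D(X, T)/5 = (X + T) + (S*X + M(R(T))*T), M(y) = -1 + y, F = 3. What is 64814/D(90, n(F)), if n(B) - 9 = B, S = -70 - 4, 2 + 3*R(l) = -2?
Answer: 32407/16465 ≈ 1.9682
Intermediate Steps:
R(l) = -4/3 (R(l) = -2/3 + (1/3)*(-2) = -2/3 - 2/3 = -4/3)
S = -74
n(B) = 9 + B
D(X, T) = 365*X + 20*T/3 (D(X, T) = -5*((X + T) + (-74*X + (-1 - 4/3)*T)) = -5*((T + X) + (-74*X - 7*T/3)) = -5*(-73*X - 4*T/3) = 365*X + 20*T/3)
64814/D(90, n(F)) = 64814/(365*90 + 20*(9 + 3)/3) = 64814/(32850 + (20/3)*12) = 64814/(32850 + 80) = 64814/32930 = 64814*(1/32930) = 32407/16465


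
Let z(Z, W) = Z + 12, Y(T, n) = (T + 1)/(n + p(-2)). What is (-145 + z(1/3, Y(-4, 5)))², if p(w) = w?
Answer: 158404/9 ≈ 17600.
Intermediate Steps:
Y(T, n) = (1 + T)/(-2 + n) (Y(T, n) = (T + 1)/(n - 2) = (1 + T)/(-2 + n))
z(Z, W) = 12 + Z
(-145 + z(1/3, Y(-4, 5)))² = (-145 + (12 + 1/3))² = (-145 + (12 + ⅓))² = (-145 + 37/3)² = (-398/3)² = 158404/9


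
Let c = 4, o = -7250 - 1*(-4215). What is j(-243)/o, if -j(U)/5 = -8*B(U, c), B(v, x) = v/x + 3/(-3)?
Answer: 494/607 ≈ 0.81384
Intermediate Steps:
o = -3035 (o = -7250 + 4215 = -3035)
B(v, x) = -1 + v/x (B(v, x) = v/x + 3*(-⅓) = v/x - 1 = -1 + v/x)
j(U) = -40 + 10*U (j(U) = -(-40)*(U - 1*4)/4 = -(-40)*(U - 4)/4 = -(-40)*(-4 + U)/4 = -(-40)*(-1 + U/4) = -5*(8 - 2*U) = -40 + 10*U)
j(-243)/o = (-40 + 10*(-243))/(-3035) = (-40 - 2430)*(-1/3035) = -2470*(-1/3035) = 494/607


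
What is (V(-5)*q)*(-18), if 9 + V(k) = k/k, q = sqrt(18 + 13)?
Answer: 144*sqrt(31) ≈ 801.76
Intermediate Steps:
q = sqrt(31) ≈ 5.5678
V(k) = -8 (V(k) = -9 + k/k = -9 + 1 = -8)
(V(-5)*q)*(-18) = -8*sqrt(31)*(-18) = 144*sqrt(31)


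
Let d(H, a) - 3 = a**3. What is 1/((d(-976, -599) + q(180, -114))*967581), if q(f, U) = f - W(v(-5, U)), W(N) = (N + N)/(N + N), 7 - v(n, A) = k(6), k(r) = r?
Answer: -1/207954073098477 ≈ -4.8088e-15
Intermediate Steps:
d(H, a) = 3 + a**3
v(n, A) = 1 (v(n, A) = 7 - 1*6 = 7 - 6 = 1)
W(N) = 1 (W(N) = (2*N)/((2*N)) = (2*N)*(1/(2*N)) = 1)
q(f, U) = -1 + f (q(f, U) = f - 1*1 = f - 1 = -1 + f)
1/((d(-976, -599) + q(180, -114))*967581) = 1/(((3 + (-599)**3) + (-1 + 180))*967581) = (1/967581)/((3 - 214921799) + 179) = (1/967581)/(-214921796 + 179) = (1/967581)/(-214921617) = -1/214921617*1/967581 = -1/207954073098477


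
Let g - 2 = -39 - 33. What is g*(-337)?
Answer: 23590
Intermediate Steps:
g = -70 (g = 2 + (-39 - 33) = 2 - 72 = -70)
g*(-337) = -70*(-337) = 23590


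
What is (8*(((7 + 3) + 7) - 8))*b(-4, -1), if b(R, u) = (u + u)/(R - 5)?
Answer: 16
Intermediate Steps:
b(R, u) = 2*u/(-5 + R) (b(R, u) = (2*u)/(-5 + R) = 2*u/(-5 + R))
(8*(((7 + 3) + 7) - 8))*b(-4, -1) = (8*(((7 + 3) + 7) - 8))*(2*(-1)/(-5 - 4)) = (8*((10 + 7) - 8))*(2*(-1)/(-9)) = (8*(17 - 8))*(2*(-1)*(-⅑)) = (8*9)*(2/9) = 72*(2/9) = 16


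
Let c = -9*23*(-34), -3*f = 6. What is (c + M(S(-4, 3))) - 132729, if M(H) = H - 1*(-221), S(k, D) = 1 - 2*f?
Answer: -125465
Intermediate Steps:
f = -2 (f = -1/3*6 = -2)
S(k, D) = 5 (S(k, D) = 1 - 2*(-2) = 1 + 4 = 5)
M(H) = 221 + H (M(H) = H + 221 = 221 + H)
c = 7038 (c = -207*(-34) = 7038)
(c + M(S(-4, 3))) - 132729 = (7038 + (221 + 5)) - 132729 = (7038 + 226) - 132729 = 7264 - 132729 = -125465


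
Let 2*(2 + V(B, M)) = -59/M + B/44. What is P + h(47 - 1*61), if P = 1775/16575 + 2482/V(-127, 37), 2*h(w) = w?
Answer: -5421060886/9154041 ≈ -592.20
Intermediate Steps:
h(w) = w/2
V(B, M) = -2 - 59/(2*M) + B/88 (V(B, M) = -2 + (-59/M + B/44)/2 = -2 + (-59/(2*M) + B/88) = -2 - 59/(2*M) + B/88)
P = -5356982599/9154041 (P = 1775/16575 + 2482/(((1/88)*(-2596 + 37*(-176 - 127))/37)) = 1775*(1/16575) + 2482/(((1/88)*(1/37)*(-2596 + 37*(-303)))) = 71/663 + 2482/(((1/88)*(1/37)*(-2596 - 11211))) = 71/663 + 2482/(((1/88)*(1/37)*(-13807))) = 71/663 + 2482/(-13807/3256) = 71/663 + 2482*(-3256/13807) = 71/663 - 8081392/13807 = -5356982599/9154041 ≈ -585.20)
P + h(47 - 1*61) = -5356982599/9154041 + (47 - 1*61)/2 = -5356982599/9154041 + (47 - 61)/2 = -5356982599/9154041 + (1/2)*(-14) = -5356982599/9154041 - 7 = -5421060886/9154041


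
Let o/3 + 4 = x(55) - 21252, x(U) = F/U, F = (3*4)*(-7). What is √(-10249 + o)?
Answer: 47*I*√101365/55 ≈ 272.07*I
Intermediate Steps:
F = -84 (F = 12*(-7) = -84)
x(U) = -84/U
o = -3507492/55 (o = -12 + 3*(-84/55 - 21252) = -12 + 3*(-1168944/55) = -12 - 3506832/55 = -3507492/55 ≈ -63773.)
√(-10249 + o) = √(-10249 - 3507492/55) = √(-4071187/55) = 47*I*√101365/55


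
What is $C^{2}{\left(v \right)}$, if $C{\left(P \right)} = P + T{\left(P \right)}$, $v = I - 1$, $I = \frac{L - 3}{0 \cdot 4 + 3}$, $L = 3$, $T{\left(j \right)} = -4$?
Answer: $25$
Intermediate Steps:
$I = 0$ ($I = \frac{3 - 3}{0 \cdot 4 + 3} = \frac{0}{0 + 3} = \frac{0}{3} = 0 \cdot \frac{1}{3} = 0$)
$v = -1$ ($v = 0 - 1 = -1$)
$C{\left(P \right)} = -4 + P$ ($C{\left(P \right)} = P - 4 = -4 + P$)
$C^{2}{\left(v \right)} = \left(-4 - 1\right)^{2} = \left(-5\right)^{2} = 25$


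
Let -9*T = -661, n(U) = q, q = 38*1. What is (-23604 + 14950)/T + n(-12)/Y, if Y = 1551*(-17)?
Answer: -2053645280/17428587 ≈ -117.83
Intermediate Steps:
q = 38
n(U) = 38
T = 661/9 (T = -⅑*(-661) = 661/9 ≈ 73.444)
Y = -26367
(-23604 + 14950)/T + n(-12)/Y = (-23604 + 14950)/(661/9) + 38/(-26367) = -8654*9/661 + 38*(-1/26367) = -77886/661 - 38/26367 = -2053645280/17428587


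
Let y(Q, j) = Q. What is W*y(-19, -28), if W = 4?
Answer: -76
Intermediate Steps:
W*y(-19, -28) = 4*(-19) = -76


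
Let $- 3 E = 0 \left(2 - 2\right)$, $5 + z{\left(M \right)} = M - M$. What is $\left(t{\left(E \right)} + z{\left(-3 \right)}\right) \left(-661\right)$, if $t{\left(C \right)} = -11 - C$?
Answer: $10576$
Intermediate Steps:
$z{\left(M \right)} = -5$ ($z{\left(M \right)} = -5 + \left(M - M\right) = -5 + 0 = -5$)
$E = 0$ ($E = - \frac{0 \left(2 - 2\right)}{3} = - \frac{0 \cdot 0}{3} = \left(- \frac{1}{3}\right) 0 = 0$)
$\left(t{\left(E \right)} + z{\left(-3 \right)}\right) \left(-661\right) = \left(\left(-11 - 0\right) - 5\right) \left(-661\right) = \left(\left(-11 + 0\right) - 5\right) \left(-661\right) = \left(-11 - 5\right) \left(-661\right) = \left(-16\right) \left(-661\right) = 10576$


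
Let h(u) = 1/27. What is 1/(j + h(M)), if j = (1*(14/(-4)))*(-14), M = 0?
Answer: 27/1324 ≈ 0.020393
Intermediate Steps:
h(u) = 1/27
j = 49 (j = (1*(14*(-¼)))*(-14) = (1*(-7/2))*(-14) = -7/2*(-14) = 49)
1/(j + h(M)) = 1/(49 + 1/27) = 1/(1324/27) = 27/1324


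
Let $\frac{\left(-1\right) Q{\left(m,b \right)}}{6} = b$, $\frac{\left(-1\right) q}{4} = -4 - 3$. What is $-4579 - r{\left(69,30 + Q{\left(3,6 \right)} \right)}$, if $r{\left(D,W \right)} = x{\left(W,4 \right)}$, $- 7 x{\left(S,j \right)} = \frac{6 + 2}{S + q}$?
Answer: $- \frac{352579}{77} \approx -4578.9$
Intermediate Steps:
$q = 28$ ($q = - 4 \left(-4 - 3\right) = \left(-4\right) \left(-7\right) = 28$)
$Q{\left(m,b \right)} = - 6 b$
$x{\left(S,j \right)} = - \frac{8}{7 \left(28 + S\right)}$ ($x{\left(S,j \right)} = - \frac{\left(6 + 2\right) \frac{1}{S + 28}}{7} = - \frac{8 \frac{1}{28 + S}}{7} = - \frac{8}{7 \left(28 + S\right)}$)
$r{\left(D,W \right)} = - \frac{8}{196 + 7 W}$
$-4579 - r{\left(69,30 + Q{\left(3,6 \right)} \right)} = -4579 - - \frac{8}{196 + 7 \left(30 - 36\right)} = -4579 - - \frac{8}{196 + 7 \left(-6\right)} = -4579 - - \frac{8}{196 - 42} = -4579 - - \frac{8}{154} = -4579 - \left(-8\right) \frac{1}{154} = -4579 - - \frac{4}{77} = -4579 + \frac{4}{77} = - \frac{352579}{77}$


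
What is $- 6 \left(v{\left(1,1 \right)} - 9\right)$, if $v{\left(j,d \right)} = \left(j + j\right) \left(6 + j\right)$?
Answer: $-30$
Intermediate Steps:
$v{\left(j,d \right)} = 2 j \left(6 + j\right)$
$- 6 \left(v{\left(1,1 \right)} - 9\right) = - 6 \left(2 \cdot 1 \left(6 + 1\right) - 9\right) = - 6 \left(2 \cdot 1 \cdot 7 - 9\right) = - 6 \left(14 - 9\right) = \left(-6\right) 5 = -30$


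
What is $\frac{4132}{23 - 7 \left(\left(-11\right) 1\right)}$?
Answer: $\frac{1033}{25} \approx 41.32$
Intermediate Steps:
$\frac{4132}{23 - 7 \left(\left(-11\right) 1\right)} = \frac{4132}{23 - -77} = \frac{4132}{23 + 77} = \frac{4132}{100} = 4132 \cdot \frac{1}{100} = \frac{1033}{25}$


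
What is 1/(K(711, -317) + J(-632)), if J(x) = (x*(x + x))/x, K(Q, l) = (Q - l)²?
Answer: 1/1055520 ≈ 9.4740e-7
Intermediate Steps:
J(x) = 2*x (J(x) = (x*(2*x))/x = (2*x²)/x = 2*x)
1/(K(711, -317) + J(-632)) = 1/((711 - 1*(-317))² + 2*(-632)) = 1/((711 + 317)² - 1264) = 1/(1028² - 1264) = 1/(1056784 - 1264) = 1/1055520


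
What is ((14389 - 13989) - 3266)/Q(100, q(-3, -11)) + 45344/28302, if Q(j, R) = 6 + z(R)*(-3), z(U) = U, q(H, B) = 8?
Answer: 6827477/42453 ≈ 160.82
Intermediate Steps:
Q(j, R) = 6 - 3*R (Q(j, R) = 6 + R*(-3) = 6 - 3*R)
((14389 - 13989) - 3266)/Q(100, q(-3, -11)) + 45344/28302 = ((14389 - 13989) - 3266)/(6 - 3*8) + 45344/28302 = (400 - 3266)/(6 - 24) + 45344*(1/28302) = -2866/(-18) + 22672/14151 = -2866*(-1/18) + 22672/14151 = 1433/9 + 22672/14151 = 6827477/42453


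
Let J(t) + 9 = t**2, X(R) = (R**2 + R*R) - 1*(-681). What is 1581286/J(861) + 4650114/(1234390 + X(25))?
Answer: 300120133243/50916644064 ≈ 5.8943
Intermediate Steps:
X(R) = 681 + 2*R**2 (X(R) = (R**2 + R**2) + 681 = 2*R**2 + 681 = 681 + 2*R**2)
J(t) = -9 + t**2
1581286/J(861) + 4650114/(1234390 + X(25)) = 1581286/(-9 + 861**2) + 4650114/(1234390 + (681 + 2*25**2)) = 1581286/(-9 + 741321) + 4650114/(1234390 + (681 + 2*625)) = 1581286/741312 + 4650114/(1234390 + (681 + 1250)) = 1581286*(1/741312) + 4650114/(1234390 + 1931) = 790643/370656 + 4650114/1236321 = 790643/370656 + 4650114*(1/1236321) = 790643/370656 + 1550038/412107 = 300120133243/50916644064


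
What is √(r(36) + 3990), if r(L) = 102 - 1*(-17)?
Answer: √4109 ≈ 64.101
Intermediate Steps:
r(L) = 119 (r(L) = 102 + 17 = 119)
√(r(36) + 3990) = √(119 + 3990) = √4109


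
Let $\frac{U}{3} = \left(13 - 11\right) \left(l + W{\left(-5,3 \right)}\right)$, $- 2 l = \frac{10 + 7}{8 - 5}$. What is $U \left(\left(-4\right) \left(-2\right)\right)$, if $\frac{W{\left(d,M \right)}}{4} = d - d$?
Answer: $-136$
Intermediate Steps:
$W{\left(d,M \right)} = 0$ ($W{\left(d,M \right)} = 4 \left(d - d\right) = 4 \cdot 0 = 0$)
$l = - \frac{17}{6}$ ($l = - \frac{\left(10 + 7\right) \frac{1}{8 - 5}}{2} = - \frac{17 \cdot \frac{1}{3}}{2} = \left(- \frac{1}{2}\right) \frac{17}{3} = - \frac{17}{6} \approx -2.8333$)
$U = -17$ ($U = 3 \left(13 - 11\right) \left(- \frac{17}{6} + 0\right) = 3 \cdot 2 \left(- \frac{17}{6}\right) = 3 \left(- \frac{17}{3}\right) = -17$)
$U \left(\left(-4\right) \left(-2\right)\right) = - 17 \left(\left(-4\right) \left(-2\right)\right) = \left(-17\right) 8 = -136$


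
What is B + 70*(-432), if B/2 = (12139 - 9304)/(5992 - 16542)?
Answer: -31903767/1055 ≈ -30241.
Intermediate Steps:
B = -567/1055 (B = 2*((12139 - 9304)/(5992 - 16542)) = 2*(2835/(-10550)) = 2*(2835*(-1/10550)) = 2*(-567/2110) = -567/1055 ≈ -0.53744)
B + 70*(-432) = -567/1055 + 70*(-432) = -567/1055 - 30240 = -31903767/1055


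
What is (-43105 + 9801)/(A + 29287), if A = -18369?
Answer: -16652/5459 ≈ -3.0504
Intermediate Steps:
(-43105 + 9801)/(A + 29287) = (-43105 + 9801)/(-18369 + 29287) = -33304/10918 = -33304*1/10918 = -16652/5459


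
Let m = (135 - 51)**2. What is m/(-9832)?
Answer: -882/1229 ≈ -0.71766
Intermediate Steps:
m = 7056 (m = 84**2 = 7056)
m/(-9832) = 7056/(-9832) = 7056*(-1/9832) = -882/1229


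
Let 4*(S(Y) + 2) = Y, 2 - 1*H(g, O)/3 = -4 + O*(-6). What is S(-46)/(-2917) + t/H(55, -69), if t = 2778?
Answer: -1347817/595068 ≈ -2.2650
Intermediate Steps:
H(g, O) = 18 + 18*O (H(g, O) = 6 - 3*(-4 + O*(-6)) = 6 - 3*(-4 - 6*O) = 6 + (12 + 18*O) = 18 + 18*O)
S(Y) = -2 + Y/4
S(-46)/(-2917) + t/H(55, -69) = (-2 + (¼)*(-46))/(-2917) + 2778/(18 + 18*(-69)) = (-2 - 23/2)*(-1/2917) + 2778/(18 - 1242) = -27/2*(-1/2917) + 2778/(-1224) = 27/5834 + 2778*(-1/1224) = 27/5834 - 463/204 = -1347817/595068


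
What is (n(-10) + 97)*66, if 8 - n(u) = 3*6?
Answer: 5742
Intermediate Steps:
n(u) = -10 (n(u) = 8 - 3*6 = 8 - 1*18 = 8 - 18 = -10)
(n(-10) + 97)*66 = (-10 + 97)*66 = 87*66 = 5742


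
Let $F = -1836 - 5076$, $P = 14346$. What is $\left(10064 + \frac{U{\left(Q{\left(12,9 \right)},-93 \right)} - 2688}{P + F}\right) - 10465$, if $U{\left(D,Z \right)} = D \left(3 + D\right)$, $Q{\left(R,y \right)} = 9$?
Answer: $- \frac{497269}{1239} \approx -401.35$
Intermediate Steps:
$F = -6912$ ($F = -1836 - 5076 = -6912$)
$\left(10064 + \frac{U{\left(Q{\left(12,9 \right)},-93 \right)} - 2688}{P + F}\right) - 10465 = \left(10064 + \frac{9 \left(3 + 9\right) - 2688}{14346 - 6912}\right) - 10465 = \left(10064 + \frac{9 \cdot 12 - 2688}{7434}\right) - 10465 = \left(10064 + \left(108 - 2688\right) \frac{1}{7434}\right) - 10465 = \left(10064 - \frac{430}{1239}\right) - 10465 = \frac{12468866}{1239} - 10465 = - \frac{497269}{1239}$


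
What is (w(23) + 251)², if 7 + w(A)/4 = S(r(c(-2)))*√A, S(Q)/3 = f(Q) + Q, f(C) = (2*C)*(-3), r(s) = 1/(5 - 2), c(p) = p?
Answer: 58929 - 8920*√23 ≈ 16150.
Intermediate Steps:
r(s) = ⅓ (r(s) = 1/3 = ⅓)
f(C) = -6*C
S(Q) = -15*Q (S(Q) = 3*(-6*Q + Q) = 3*(-5*Q) = -15*Q)
w(A) = -28 - 20*√A (w(A) = -28 + 4*((-15*⅓)*√A) = -28 + 4*(-5*√A) = -28 - 20*√A)
(w(23) + 251)² = ((-28 - 20*√23) + 251)² = (223 - 20*√23)²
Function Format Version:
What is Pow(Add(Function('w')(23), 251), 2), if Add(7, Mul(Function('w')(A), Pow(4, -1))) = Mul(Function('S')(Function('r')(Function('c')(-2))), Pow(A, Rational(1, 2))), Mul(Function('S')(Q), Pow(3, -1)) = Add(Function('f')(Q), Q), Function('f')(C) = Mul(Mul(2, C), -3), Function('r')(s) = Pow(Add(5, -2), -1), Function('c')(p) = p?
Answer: Add(58929, Mul(-8920, Pow(23, Rational(1, 2)))) ≈ 16150.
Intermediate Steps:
Function('r')(s) = Rational(1, 3) (Function('r')(s) = Pow(3, -1) = Rational(1, 3))
Function('f')(C) = Mul(-6, C)
Function('S')(Q) = Mul(-15, Q) (Function('S')(Q) = Mul(3, Add(Mul(-6, Q), Q)) = Mul(3, Mul(-5, Q)) = Mul(-15, Q))
Function('w')(A) = Add(-28, Mul(-20, Pow(A, Rational(1, 2)))) (Function('w')(A) = Add(-28, Mul(4, Mul(Mul(-15, Rational(1, 3)), Pow(A, Rational(1, 2))))) = Add(-28, Mul(4, Mul(-5, Pow(A, Rational(1, 2))))) = Add(-28, Mul(-20, Pow(A, Rational(1, 2)))))
Pow(Add(Function('w')(23), 251), 2) = Pow(Add(Add(-28, Mul(-20, Pow(23, Rational(1, 2)))), 251), 2) = Pow(Add(223, Mul(-20, Pow(23, Rational(1, 2)))), 2)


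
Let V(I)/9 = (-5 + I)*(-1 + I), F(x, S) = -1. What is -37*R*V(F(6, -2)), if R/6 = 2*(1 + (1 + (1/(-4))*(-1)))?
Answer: -107892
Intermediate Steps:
V(I) = 9*(-1 + I)*(-5 + I) (V(I) = 9*((-5 + I)*(-1 + I)) = 9*((-1 + I)*(-5 + I)) = 9*(-1 + I)*(-5 + I))
R = 27 (R = 6*(2*(1 + (1 + (1/(-4))*(-1)))) = 6*(2*(1 + (1 + (1*(-¼))*(-1)))) = 6*(2*(1 + (1 - ¼*(-1)))) = 6*(2*(1 + (1 + ¼))) = 6*(2*(1 + 5/4)) = 6*(2*(9/4)) = 6*(9/2) = 27)
-37*R*V(F(6, -2)) = -999*(45 - 54*(-1) + 9*(-1)²) = -999*(45 + 54 + 9*1) = -999*(45 + 54 + 9) = -999*108 = -37*2916 = -107892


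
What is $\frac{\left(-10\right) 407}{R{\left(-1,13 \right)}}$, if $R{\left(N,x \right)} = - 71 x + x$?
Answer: $\frac{407}{91} \approx 4.4725$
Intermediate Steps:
$R{\left(N,x \right)} = - 70 x$
$\frac{\left(-10\right) 407}{R{\left(-1,13 \right)}} = \frac{\left(-10\right) 407}{\left(-70\right) 13} = - \frac{4070}{-910} = \left(-4070\right) \left(- \frac{1}{910}\right) = \frac{407}{91}$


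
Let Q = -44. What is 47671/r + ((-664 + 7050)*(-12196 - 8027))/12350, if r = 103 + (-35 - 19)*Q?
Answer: -159779716256/15307825 ≈ -10438.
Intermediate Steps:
r = 2479 (r = 103 + (-35 - 19)*(-44) = 103 - 54*(-44) = 103 + 2376 = 2479)
47671/r + ((-664 + 7050)*(-12196 - 8027))/12350 = 47671/2479 + ((-664 + 7050)*(-12196 - 8027))/12350 = 47671*(1/2479) + (6386*(-20223))*(1/12350) = 47671/2479 - 129144078*1/12350 = 47671/2479 - 64572039/6175 = -159779716256/15307825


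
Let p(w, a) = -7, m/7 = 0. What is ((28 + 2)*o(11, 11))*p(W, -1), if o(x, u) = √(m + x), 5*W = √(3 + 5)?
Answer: -210*√11 ≈ -696.49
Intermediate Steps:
m = 0 (m = 7*0 = 0)
W = 2*√2/5 (W = √(3 + 5)/5 = √8/5 = (2*√2)/5 = 2*√2/5 ≈ 0.56569)
o(x, u) = √x (o(x, u) = √(0 + x) = √x)
((28 + 2)*o(11, 11))*p(W, -1) = ((28 + 2)*√11)*(-7) = (30*√11)*(-7) = -210*√11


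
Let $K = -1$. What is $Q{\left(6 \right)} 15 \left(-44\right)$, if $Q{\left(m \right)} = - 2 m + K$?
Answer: $8580$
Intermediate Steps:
$Q{\left(m \right)} = -1 - 2 m$ ($Q{\left(m \right)} = - 2 m - 1 = -1 - 2 m$)
$Q{\left(6 \right)} 15 \left(-44\right) = \left(-1 - 12\right) 15 \left(-44\right) = \left(-13\right) 15 \left(-44\right) = \left(-195\right) \left(-44\right) = 8580$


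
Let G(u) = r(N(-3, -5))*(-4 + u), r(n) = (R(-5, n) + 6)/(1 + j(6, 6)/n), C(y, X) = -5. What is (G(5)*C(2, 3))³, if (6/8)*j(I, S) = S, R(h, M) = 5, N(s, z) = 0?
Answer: 0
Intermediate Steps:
j(I, S) = 4*S/3
r(n) = 11/(1 + 8/n) (r(n) = (5 + 6)/(1 + ((4/3)*6)/n) = 11/(1 + 8/n))
G(u) = 0 (G(u) = (11*0/(8 + 0))*(-4 + u) = (11*0/8)*(-4 + u) = (11*0*(⅛))*(-4 + u) = 0*(-4 + u) = 0)
(G(5)*C(2, 3))³ = (0*(-5))³ = 0³ = 0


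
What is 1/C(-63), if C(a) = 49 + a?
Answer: -1/14 ≈ -0.071429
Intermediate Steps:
1/C(-63) = 1/(49 - 63) = 1/(-14) = -1/14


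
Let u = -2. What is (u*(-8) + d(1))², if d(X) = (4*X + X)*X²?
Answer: 441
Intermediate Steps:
d(X) = 5*X³ (d(X) = (5*X)*X² = 5*X³)
(u*(-8) + d(1))² = (-2*(-8) + 5*1³)² = (16 + 5*1)² = (16 + 5)² = 21² = 441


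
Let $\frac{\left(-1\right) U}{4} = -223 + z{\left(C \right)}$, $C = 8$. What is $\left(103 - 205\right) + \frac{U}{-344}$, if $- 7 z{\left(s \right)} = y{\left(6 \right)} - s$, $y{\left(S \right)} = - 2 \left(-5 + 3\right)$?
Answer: $- \frac{62961}{602} \approx -104.59$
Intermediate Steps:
$y{\left(S \right)} = 4$ ($y{\left(S \right)} = \left(-2\right) \left(-2\right) = 4$)
$z{\left(s \right)} = - \frac{4}{7} + \frac{s}{7}$ ($z{\left(s \right)} = - \frac{4 - s}{7} = - \frac{4}{7} + \frac{s}{7}$)
$U = \frac{6228}{7}$ ($U = - 4 \left(-223 + \left(- \frac{4}{7} + \frac{1}{7} \cdot 8\right)\right) = - 4 \left(-223 + \left(- \frac{4}{7} + \frac{8}{7}\right)\right) = - 4 \left(-223 + \frac{4}{7}\right) = \left(-4\right) \left(- \frac{1557}{7}\right) = \frac{6228}{7} \approx 889.71$)
$\left(103 - 205\right) + \frac{U}{-344} = \left(103 - 205\right) + \frac{6228}{7 \left(-344\right)} = -102 + \frac{6228}{7} \left(- \frac{1}{344}\right) = -102 - \frac{1557}{602} = - \frac{62961}{602}$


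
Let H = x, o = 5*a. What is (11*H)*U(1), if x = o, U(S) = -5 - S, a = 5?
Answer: -1650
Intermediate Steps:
o = 25 (o = 5*5 = 25)
x = 25
H = 25
(11*H)*U(1) = (11*25)*(-5 - 1*1) = 275*(-5 - 1) = 275*(-6) = -1650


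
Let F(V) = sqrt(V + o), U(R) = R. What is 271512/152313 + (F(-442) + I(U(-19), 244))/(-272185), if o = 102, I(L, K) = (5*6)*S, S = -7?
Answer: 4928898630/2763820927 - 2*I*sqrt(85)/272185 ≈ 1.7834 - 6.7745e-5*I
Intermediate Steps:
I(L, K) = -210 (I(L, K) = (5*6)*(-7) = 30*(-7) = -210)
F(V) = sqrt(102 + V) (F(V) = sqrt(V + 102) = sqrt(102 + V))
271512/152313 + (F(-442) + I(U(-19), 244))/(-272185) = 271512/152313 + (sqrt(102 - 442) - 210)/(-272185) = 271512*(1/152313) + (sqrt(-340) - 210)*(-1/272185) = 90504/50771 + (2*I*sqrt(85) - 210)*(-1/272185) = 90504/50771 + (-210 + 2*I*sqrt(85))*(-1/272185) = 90504/50771 + (42/54437 - 2*I*sqrt(85)/272185) = 4928898630/2763820927 - 2*I*sqrt(85)/272185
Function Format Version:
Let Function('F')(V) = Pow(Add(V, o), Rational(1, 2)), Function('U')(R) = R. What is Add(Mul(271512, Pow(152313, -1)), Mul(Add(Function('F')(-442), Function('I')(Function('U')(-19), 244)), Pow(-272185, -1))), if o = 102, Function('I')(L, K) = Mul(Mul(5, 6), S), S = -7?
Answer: Add(Rational(4928898630, 2763820927), Mul(Rational(-2, 272185), I, Pow(85, Rational(1, 2)))) ≈ Add(1.7834, Mul(-6.7745e-5, I))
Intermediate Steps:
Function('I')(L, K) = -210 (Function('I')(L, K) = Mul(Mul(5, 6), -7) = Mul(30, -7) = -210)
Function('F')(V) = Pow(Add(102, V), Rational(1, 2)) (Function('F')(V) = Pow(Add(V, 102), Rational(1, 2)) = Pow(Add(102, V), Rational(1, 2)))
Add(Mul(271512, Pow(152313, -1)), Mul(Add(Function('F')(-442), Function('I')(Function('U')(-19), 244)), Pow(-272185, -1))) = Add(Mul(271512, Pow(152313, -1)), Mul(Add(Pow(Add(102, -442), Rational(1, 2)), -210), Pow(-272185, -1))) = Add(Mul(271512, Rational(1, 152313)), Mul(Add(Pow(-340, Rational(1, 2)), -210), Rational(-1, 272185))) = Add(Rational(90504, 50771), Mul(Add(Mul(2, I, Pow(85, Rational(1, 2))), -210), Rational(-1, 272185))) = Add(Rational(90504, 50771), Mul(Add(-210, Mul(2, I, Pow(85, Rational(1, 2)))), Rational(-1, 272185))) = Add(Rational(90504, 50771), Add(Rational(42, 54437), Mul(Rational(-2, 272185), I, Pow(85, Rational(1, 2))))) = Add(Rational(4928898630, 2763820927), Mul(Rational(-2, 272185), I, Pow(85, Rational(1, 2))))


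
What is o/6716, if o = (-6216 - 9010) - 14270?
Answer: -7374/1679 ≈ -4.3919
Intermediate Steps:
o = -29496 (o = -15226 - 14270 = -29496)
o/6716 = -29496/6716 = -29496*1/6716 = -7374/1679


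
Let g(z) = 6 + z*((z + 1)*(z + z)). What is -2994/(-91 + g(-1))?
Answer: 2994/85 ≈ 35.224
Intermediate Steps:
g(z) = 6 + 2*z²*(1 + z) (g(z) = 6 + z*((1 + z)*(2*z)) = 6 + z*(2*z*(1 + z)) = 6 + 2*z²*(1 + z))
-2994/(-91 + g(-1)) = -2994/(-91 + (6 + 2*(-1)² + 2*(-1)³)) = -2994/(-91 + (6 + 2*1 + 2*(-1))) = -2994/(-91 + (6 + 2 - 2)) = -2994/(-91 + 6) = -2994/(-85) = -1/85*(-2994) = 2994/85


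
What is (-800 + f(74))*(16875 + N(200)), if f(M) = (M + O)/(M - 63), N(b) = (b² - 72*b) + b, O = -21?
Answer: -373278225/11 ≈ -3.3934e+7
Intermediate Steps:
N(b) = b² - 71*b
f(M) = (-21 + M)/(-63 + M) (f(M) = (M - 21)/(M - 63) = (-21 + M)/(-63 + M))
(-800 + f(74))*(16875 + N(200)) = (-800 + (-21 + 74)/(-63 + 74))*(16875 + 200*(-71 + 200)) = (-800 + 53/11)*(16875 + 200*129) = (-800 + (1/11)*53)*(16875 + 25800) = (-800 + 53/11)*42675 = -8747/11*42675 = -373278225/11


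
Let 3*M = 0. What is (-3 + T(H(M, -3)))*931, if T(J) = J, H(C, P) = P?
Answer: -5586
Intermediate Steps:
M = 0 (M = (⅓)*0 = 0)
(-3 + T(H(M, -3)))*931 = (-3 - 3)*931 = -6*931 = -5586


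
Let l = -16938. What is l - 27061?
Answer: -43999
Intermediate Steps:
l - 27061 = -16938 - 27061 = -43999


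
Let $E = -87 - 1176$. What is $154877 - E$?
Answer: $156140$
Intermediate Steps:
$E = -1263$ ($E = -87 - 1176 = -1263$)
$154877 - E = 154877 - -1263 = 154877 + 1263 = 156140$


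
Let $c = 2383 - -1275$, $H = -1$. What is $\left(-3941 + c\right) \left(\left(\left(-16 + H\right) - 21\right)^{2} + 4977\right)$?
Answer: $-1817143$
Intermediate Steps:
$c = 3658$ ($c = 2383 + 1275 = 3658$)
$\left(-3941 + c\right) \left(\left(\left(-16 + H\right) - 21\right)^{2} + 4977\right) = \left(-3941 + 3658\right) \left(\left(\left(-16 - 1\right) - 21\right)^{2} + 4977\right) = - 283 \left(\left(-17 - 21\right)^{2} + 4977\right) = - 283 \left(\left(-38\right)^{2} + 4977\right) = - 283 \left(1444 + 4977\right) = \left(-283\right) 6421 = -1817143$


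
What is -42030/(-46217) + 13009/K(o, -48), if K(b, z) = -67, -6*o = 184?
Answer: -598420943/3096539 ≈ -193.25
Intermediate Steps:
o = -92/3 (o = -1/6*184 = -92/3 ≈ -30.667)
-42030/(-46217) + 13009/K(o, -48) = -42030/(-46217) + 13009/(-67) = -42030*(-1/46217) + 13009*(-1/67) = 42030/46217 - 13009/67 = -598420943/3096539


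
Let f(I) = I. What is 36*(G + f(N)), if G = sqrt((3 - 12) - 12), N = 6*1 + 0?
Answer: 216 + 36*I*sqrt(21) ≈ 216.0 + 164.97*I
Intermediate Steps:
N = 6 (N = 6 + 0 = 6)
G = I*sqrt(21) (G = sqrt(-9 - 12) = sqrt(-21) = I*sqrt(21) ≈ 4.5826*I)
36*(G + f(N)) = 36*(I*sqrt(21) + 6) = 36*(6 + I*sqrt(21)) = 216 + 36*I*sqrt(21)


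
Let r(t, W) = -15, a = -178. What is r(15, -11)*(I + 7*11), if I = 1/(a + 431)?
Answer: -292230/253 ≈ -1155.1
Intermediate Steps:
I = 1/253 (I = 1/(-178 + 431) = 1/253 ≈ 0.0039526)
r(15, -11)*(I + 7*11) = -15*(1/253 + 7*11) = -15*(1/253 + 77) = -15*19482/253 = -292230/253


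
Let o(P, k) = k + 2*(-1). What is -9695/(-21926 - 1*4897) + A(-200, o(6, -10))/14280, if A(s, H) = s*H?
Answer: 1690165/3191937 ≈ 0.52951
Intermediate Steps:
o(P, k) = -2 + k (o(P, k) = k - 2 = -2 + k)
A(s, H) = H*s
-9695/(-21926 - 1*4897) + A(-200, o(6, -10))/14280 = -9695/(-21926 - 1*4897) + ((-2 - 10)*(-200))/14280 = -9695/(-21926 - 4897) - 12*(-200)*(1/14280) = -9695/(-26823) + 2400*(1/14280) = -9695*(-1/26823) + 20/119 = 9695/26823 + 20/119 = 1690165/3191937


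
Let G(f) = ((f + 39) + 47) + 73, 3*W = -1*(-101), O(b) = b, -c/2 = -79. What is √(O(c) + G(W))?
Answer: 2*√789/3 ≈ 18.726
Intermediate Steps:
c = 158 (c = -2*(-79) = 158)
W = 101/3 (W = (-1*(-101))/3 = (⅓)*101 = 101/3 ≈ 33.667)
G(f) = 159 + f (G(f) = ((39 + f) + 47) + 73 = (86 + f) + 73 = 159 + f)
√(O(c) + G(W)) = √(158 + (159 + 101/3)) = √(158 + 578/3) = √(1052/3) = 2*√789/3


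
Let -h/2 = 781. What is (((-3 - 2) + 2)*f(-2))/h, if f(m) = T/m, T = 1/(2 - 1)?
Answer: -3/3124 ≈ -0.00096031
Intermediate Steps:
h = -1562 (h = -2*781 = -1562)
T = 1 (T = 1/1 = 1)
f(m) = 1/m
(((-3 - 2) + 2)*f(-2))/h = (((-3 - 2) + 2)/(-2))/(-1562) = ((-5 + 2)*(-½))*(-1/1562) = -3*(-½)*(-1/1562) = (3/2)*(-1/1562) = -3/3124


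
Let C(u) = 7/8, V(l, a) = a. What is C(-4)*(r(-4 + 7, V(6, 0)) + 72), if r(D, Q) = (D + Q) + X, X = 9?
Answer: 147/2 ≈ 73.500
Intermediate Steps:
r(D, Q) = 9 + D + Q (r(D, Q) = (D + Q) + 9 = 9 + D + Q)
C(u) = 7/8 (C(u) = 7*(1/8) = 7/8)
C(-4)*(r(-4 + 7, V(6, 0)) + 72) = 7*((9 + (-4 + 7) + 0) + 72)/8 = 7*((9 + 3 + 0) + 72)/8 = 7*(12 + 72)/8 = (7/8)*84 = 147/2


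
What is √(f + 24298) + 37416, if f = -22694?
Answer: 37416 + 2*√401 ≈ 37456.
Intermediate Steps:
√(f + 24298) + 37416 = √(-22694 + 24298) + 37416 = √1604 + 37416 = 2*√401 + 37416 = 37416 + 2*√401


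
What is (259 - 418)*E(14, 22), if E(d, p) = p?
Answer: -3498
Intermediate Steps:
(259 - 418)*E(14, 22) = (259 - 418)*22 = -159*22 = -3498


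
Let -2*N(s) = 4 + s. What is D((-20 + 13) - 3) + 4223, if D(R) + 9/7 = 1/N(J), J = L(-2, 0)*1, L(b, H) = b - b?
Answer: 59097/14 ≈ 4221.2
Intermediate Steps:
L(b, H) = 0
J = 0 (J = 0*1 = 0)
N(s) = -2 - s/2 (N(s) = -(4 + s)/2 = -2 - s/2)
D(R) = -25/14 (D(R) = -9/7 + 1/(-2 - 1/2*0) = -9/7 + 1/(-2 + 0) = -9/7 + 1/(-2) = -9/7 - 1/2 = -25/14)
D((-20 + 13) - 3) + 4223 = -25/14 + 4223 = 59097/14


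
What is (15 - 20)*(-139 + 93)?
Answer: 230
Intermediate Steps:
(15 - 20)*(-139 + 93) = -5*(-46) = 230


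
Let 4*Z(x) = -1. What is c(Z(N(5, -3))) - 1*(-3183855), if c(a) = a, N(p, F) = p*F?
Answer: 12735419/4 ≈ 3.1839e+6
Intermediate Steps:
N(p, F) = F*p
Z(x) = -1/4 (Z(x) = (1/4)*(-1) = -1/4)
c(Z(N(5, -3))) - 1*(-3183855) = -1/4 - 1*(-3183855) = -1/4 + 3183855 = 12735419/4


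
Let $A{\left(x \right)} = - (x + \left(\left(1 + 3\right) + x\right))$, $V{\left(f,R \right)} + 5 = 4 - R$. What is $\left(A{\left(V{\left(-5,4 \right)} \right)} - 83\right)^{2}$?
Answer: $5929$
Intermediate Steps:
$V{\left(f,R \right)} = -1 - R$ ($V{\left(f,R \right)} = -5 - \left(-4 + R\right) = -1 - R$)
$A{\left(x \right)} = -4 - 2 x$ ($A{\left(x \right)} = - (x + \left(4 + x\right)) = - (4 + 2 x) = -4 - 2 x$)
$\left(A{\left(V{\left(-5,4 \right)} \right)} - 83\right)^{2} = \left(\left(-4 - 2 \left(-1 - 4\right)\right) - 83\right)^{2} = \left(\left(-4 - -10\right) - 83\right)^{2} = \left(\left(-4 + 10\right) - 83\right)^{2} = \left(6 - 83\right)^{2} = \left(-77\right)^{2} = 5929$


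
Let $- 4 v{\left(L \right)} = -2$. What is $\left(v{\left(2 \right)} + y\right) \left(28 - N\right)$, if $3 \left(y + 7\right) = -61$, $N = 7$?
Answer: $- \frac{1127}{2} \approx -563.5$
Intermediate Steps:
$v{\left(L \right)} = \frac{1}{2}$ ($v{\left(L \right)} = \left(- \frac{1}{4}\right) \left(-2\right) = \frac{1}{2}$)
$y = - \frac{82}{3}$ ($y = -7 + \frac{1}{3} \left(-61\right) = -7 - \frac{61}{3} = - \frac{82}{3} \approx -27.333$)
$\left(v{\left(2 \right)} + y\right) \left(28 - N\right) = \left(\frac{1}{2} - \frac{82}{3}\right) \left(28 - 7\right) = - \frac{161 \left(28 - 7\right)}{6} = \left(- \frac{161}{6}\right) 21 = - \frac{1127}{2}$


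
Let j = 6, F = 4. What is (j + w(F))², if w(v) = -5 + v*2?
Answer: 81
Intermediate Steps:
w(v) = -5 + 2*v
(j + w(F))² = (6 + (-5 + 2*4))² = (6 + (-5 + 8))² = (6 + 3)² = 9² = 81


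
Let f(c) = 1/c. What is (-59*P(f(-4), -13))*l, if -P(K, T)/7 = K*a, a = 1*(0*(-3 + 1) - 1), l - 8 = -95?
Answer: -35931/4 ≈ -8982.8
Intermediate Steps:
l = -87 (l = 8 - 95 = -87)
a = -1 (a = 1*(0*(-2) - 1) = 1*(0 - 1) = 1*(-1) = -1)
P(K, T) = 7*K (P(K, T) = -7*K*(-1) = -(-7)*K = 7*K)
(-59*P(f(-4), -13))*l = -413/(-4)*(-87) = -413*(-1)/4*(-87) = -59*(-7/4)*(-87) = (413/4)*(-87) = -35931/4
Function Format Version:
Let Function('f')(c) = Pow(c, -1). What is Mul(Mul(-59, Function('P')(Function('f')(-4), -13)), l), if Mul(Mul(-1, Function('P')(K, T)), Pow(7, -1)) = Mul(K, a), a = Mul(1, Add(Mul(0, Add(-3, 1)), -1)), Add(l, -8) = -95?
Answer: Rational(-35931, 4) ≈ -8982.8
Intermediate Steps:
l = -87 (l = Add(8, -95) = -87)
a = -1 (a = Mul(1, Add(Mul(0, -2), -1)) = Mul(1, Add(0, -1)) = Mul(1, -1) = -1)
Function('P')(K, T) = Mul(7, K) (Function('P')(K, T) = Mul(-7, Mul(K, -1)) = Mul(-7, Mul(-1, K)) = Mul(7, K))
Mul(Mul(-59, Function('P')(Function('f')(-4), -13)), l) = Mul(Mul(-59, Mul(7, Pow(-4, -1))), -87) = Mul(Mul(-59, Mul(7, Rational(-1, 4))), -87) = Mul(Mul(-59, Rational(-7, 4)), -87) = Mul(Rational(413, 4), -87) = Rational(-35931, 4)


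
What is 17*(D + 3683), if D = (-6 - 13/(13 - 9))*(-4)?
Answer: 63240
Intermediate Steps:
D = 37 (D = (-6 - 13/4)*(-4) = -37/4*(-4) = 37)
17*(D + 3683) = 17*(37 + 3683) = 17*3720 = 63240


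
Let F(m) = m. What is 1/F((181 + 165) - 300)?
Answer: 1/46 ≈ 0.021739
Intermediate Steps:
1/F((181 + 165) - 300) = 1/((181 + 165) - 300) = 1/(346 - 300) = 1/46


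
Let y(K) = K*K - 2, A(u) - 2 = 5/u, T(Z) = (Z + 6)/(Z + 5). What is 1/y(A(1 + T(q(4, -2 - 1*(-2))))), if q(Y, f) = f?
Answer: 121/1967 ≈ 0.061515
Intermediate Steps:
T(Z) = (6 + Z)/(5 + Z)
A(u) = 2 + 5/u
y(K) = -2 + K² (y(K) = K² - 2 = -2 + K²)
1/y(A(1 + T(q(4, -2 - 1*(-2))))) = 1/(-2 + (2 + 5/(1 + (6 + (-2 - 1*(-2)))/(5 + (-2 - 1*(-2)))))²) = 1/(-2 + (2 + 5/(1 + (6 + (-2 + 2))/(5 + (-2 + 2))))²) = 1/(-2 + (2 + 5/(1 + (6 + 0)/(5 + 0)))²) = 1/(-2 + (2 + 5/(1 + 6/5))²) = 1/(-2 + (2 + 5/(11/5))²) = 1/(-2 + (2 + 5*(5/11))²) = 1/(-2 + (2 + 25/11)²) = 1/(-2 + (47/11)²) = 1/(-2 + 2209/121) = 1/(1967/121) = 121/1967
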